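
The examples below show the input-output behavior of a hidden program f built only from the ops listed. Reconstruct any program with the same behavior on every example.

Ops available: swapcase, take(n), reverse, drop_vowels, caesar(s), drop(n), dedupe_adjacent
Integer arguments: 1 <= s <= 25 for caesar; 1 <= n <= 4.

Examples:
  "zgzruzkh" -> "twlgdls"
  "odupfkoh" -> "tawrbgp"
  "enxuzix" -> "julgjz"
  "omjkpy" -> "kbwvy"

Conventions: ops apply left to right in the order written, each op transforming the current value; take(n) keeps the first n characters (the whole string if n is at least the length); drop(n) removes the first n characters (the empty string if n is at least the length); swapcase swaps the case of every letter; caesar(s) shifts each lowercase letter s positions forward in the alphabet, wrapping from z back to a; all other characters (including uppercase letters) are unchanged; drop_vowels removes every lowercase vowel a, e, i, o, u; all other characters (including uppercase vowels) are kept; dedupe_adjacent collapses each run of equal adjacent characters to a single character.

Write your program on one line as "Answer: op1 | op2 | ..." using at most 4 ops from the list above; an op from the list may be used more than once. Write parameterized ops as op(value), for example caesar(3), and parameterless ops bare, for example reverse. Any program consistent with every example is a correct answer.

drop(1) | caesar(12) | reverse

Check, running the answer program on each example:
  "zgzruzkh" -> "gzruzkh" -> "sldglwt" -> "twlgdls"
  "odupfkoh" -> "dupfkoh" -> "pgbrwat" -> "tawrbgp"
  "enxuzix" -> "nxuzix" -> "zjgluj" -> "julgjz"
  "omjkpy" -> "mjkpy" -> "yvwbk" -> "kbwvy"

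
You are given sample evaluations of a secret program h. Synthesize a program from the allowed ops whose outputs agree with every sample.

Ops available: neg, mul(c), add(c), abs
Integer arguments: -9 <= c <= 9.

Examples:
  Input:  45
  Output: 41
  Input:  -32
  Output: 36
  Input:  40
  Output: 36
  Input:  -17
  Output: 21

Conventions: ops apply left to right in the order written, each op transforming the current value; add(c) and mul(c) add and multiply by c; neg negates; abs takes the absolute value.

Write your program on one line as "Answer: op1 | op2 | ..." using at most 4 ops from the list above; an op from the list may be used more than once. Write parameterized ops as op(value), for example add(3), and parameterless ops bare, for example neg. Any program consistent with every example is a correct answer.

add(1) | neg | add(5) | abs

Check, running the answer program on each example:
  45 -> 46 -> -46 -> -41 -> 41
  -32 -> -31 -> 31 -> 36 -> 36
  40 -> 41 -> -41 -> -36 -> 36
  -17 -> -16 -> 16 -> 21 -> 21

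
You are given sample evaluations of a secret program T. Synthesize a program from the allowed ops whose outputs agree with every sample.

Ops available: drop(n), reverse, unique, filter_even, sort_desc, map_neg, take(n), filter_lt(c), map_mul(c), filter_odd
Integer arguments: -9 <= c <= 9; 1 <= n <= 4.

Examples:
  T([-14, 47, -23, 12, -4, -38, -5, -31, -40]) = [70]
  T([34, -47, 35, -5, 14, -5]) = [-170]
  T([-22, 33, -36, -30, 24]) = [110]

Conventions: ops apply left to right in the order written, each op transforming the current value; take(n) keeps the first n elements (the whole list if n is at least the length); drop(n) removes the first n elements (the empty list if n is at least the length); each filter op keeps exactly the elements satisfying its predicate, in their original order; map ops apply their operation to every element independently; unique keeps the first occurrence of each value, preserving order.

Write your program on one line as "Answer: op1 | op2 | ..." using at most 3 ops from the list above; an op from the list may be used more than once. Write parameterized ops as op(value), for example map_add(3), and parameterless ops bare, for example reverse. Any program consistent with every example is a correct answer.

take(1) | map_mul(5) | map_mul(-1)

Check, running the answer program on each example:
  [-14, 47, -23, 12, -4, -38, -5, -31, -40] -> [-14] -> [-70] -> [70]
  [34, -47, 35, -5, 14, -5] -> [34] -> [170] -> [-170]
  [-22, 33, -36, -30, 24] -> [-22] -> [-110] -> [110]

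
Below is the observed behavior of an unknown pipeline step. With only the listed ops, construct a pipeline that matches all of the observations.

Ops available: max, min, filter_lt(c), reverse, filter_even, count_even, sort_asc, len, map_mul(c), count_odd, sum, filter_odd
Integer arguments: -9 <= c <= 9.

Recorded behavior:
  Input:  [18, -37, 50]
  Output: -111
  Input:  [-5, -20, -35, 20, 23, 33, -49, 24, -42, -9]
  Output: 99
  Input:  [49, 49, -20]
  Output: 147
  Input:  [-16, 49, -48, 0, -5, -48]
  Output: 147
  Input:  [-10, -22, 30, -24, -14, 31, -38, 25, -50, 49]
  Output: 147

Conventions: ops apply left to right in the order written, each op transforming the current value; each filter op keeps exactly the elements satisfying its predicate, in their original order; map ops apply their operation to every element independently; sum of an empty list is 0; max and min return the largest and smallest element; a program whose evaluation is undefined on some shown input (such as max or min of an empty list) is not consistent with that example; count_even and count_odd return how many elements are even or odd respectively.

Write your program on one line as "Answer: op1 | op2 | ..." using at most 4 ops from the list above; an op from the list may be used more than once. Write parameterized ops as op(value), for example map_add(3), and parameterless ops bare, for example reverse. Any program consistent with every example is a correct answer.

filter_odd | map_mul(3) | max

Check, running the answer program on each example:
  [18, -37, 50] -> [-37] -> [-111] -> -111
  [-5, -20, -35, 20, 23, 33, -49, 24, -42, -9] -> [-5, -35, 23, 33, -49, -9] -> [-15, -105, 69, 99, -147, -27] -> 99
  [49, 49, -20] -> [49, 49] -> [147, 147] -> 147
  [-16, 49, -48, 0, -5, -48] -> [49, -5] -> [147, -15] -> 147
  [-10, -22, 30, -24, -14, 31, -38, 25, -50, 49] -> [31, 25, 49] -> [93, 75, 147] -> 147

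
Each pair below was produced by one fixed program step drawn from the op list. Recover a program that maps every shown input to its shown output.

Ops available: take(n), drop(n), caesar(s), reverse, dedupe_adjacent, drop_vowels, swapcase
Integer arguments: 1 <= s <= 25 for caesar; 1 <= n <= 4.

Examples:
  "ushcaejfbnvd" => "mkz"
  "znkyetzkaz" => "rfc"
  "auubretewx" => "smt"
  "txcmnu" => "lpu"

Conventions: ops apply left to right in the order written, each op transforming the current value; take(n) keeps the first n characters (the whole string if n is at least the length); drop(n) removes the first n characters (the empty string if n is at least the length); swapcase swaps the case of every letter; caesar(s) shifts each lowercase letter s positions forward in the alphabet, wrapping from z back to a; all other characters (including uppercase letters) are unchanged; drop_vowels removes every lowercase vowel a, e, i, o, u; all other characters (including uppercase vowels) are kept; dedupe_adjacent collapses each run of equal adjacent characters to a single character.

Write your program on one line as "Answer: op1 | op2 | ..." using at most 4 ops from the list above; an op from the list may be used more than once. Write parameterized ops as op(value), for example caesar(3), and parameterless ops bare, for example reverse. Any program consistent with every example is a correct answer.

dedupe_adjacent | take(3) | caesar(2) | caesar(16)

Check, running the answer program on each example:
  "ushcaejfbnvd" -> "ushcaejfbnvd" -> "ush" -> "wuj" -> "mkz"
  "znkyetzkaz" -> "znkyetzkaz" -> "znk" -> "bpm" -> "rfc"
  "auubretewx" -> "aubretewx" -> "aub" -> "cwd" -> "smt"
  "txcmnu" -> "txcmnu" -> "txc" -> "vze" -> "lpu"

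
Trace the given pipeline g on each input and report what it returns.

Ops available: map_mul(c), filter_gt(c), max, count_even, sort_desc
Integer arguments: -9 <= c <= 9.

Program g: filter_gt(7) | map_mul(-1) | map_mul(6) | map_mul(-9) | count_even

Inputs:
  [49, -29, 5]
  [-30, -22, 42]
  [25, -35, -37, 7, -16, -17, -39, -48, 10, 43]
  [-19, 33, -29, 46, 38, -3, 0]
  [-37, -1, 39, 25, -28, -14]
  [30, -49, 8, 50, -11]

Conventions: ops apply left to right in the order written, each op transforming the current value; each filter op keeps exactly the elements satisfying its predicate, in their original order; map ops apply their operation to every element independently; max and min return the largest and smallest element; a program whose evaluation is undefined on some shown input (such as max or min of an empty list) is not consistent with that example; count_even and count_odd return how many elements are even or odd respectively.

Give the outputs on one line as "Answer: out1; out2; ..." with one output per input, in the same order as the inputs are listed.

1; 1; 3; 3; 2; 3

Execution, op by op:
  [49, -29, 5] -> [49] -> [-49] -> [-294] -> [2646] -> 1
  [-30, -22, 42] -> [42] -> [-42] -> [-252] -> [2268] -> 1
  [25, -35, -37, 7, -16, -17, -39, -48, 10, 43] -> [25, 10, 43] -> [-25, -10, -43] -> [-150, -60, -258] -> [1350, 540, 2322] -> 3
  [-19, 33, -29, 46, 38, -3, 0] -> [33, 46, 38] -> [-33, -46, -38] -> [-198, -276, -228] -> [1782, 2484, 2052] -> 3
  [-37, -1, 39, 25, -28, -14] -> [39, 25] -> [-39, -25] -> [-234, -150] -> [2106, 1350] -> 2
  [30, -49, 8, 50, -11] -> [30, 8, 50] -> [-30, -8, -50] -> [-180, -48, -300] -> [1620, 432, 2700] -> 3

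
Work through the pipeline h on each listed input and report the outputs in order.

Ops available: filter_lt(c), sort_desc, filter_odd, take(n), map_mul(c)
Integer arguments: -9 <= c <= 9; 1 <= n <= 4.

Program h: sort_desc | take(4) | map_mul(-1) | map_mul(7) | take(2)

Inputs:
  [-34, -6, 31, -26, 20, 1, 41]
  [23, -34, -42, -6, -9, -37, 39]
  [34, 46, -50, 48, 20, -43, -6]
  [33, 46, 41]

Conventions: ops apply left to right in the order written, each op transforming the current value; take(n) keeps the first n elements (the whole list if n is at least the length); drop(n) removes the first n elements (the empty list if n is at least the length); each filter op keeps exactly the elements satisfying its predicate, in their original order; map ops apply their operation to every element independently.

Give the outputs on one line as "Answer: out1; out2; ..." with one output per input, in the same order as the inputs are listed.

[-287, -217]; [-273, -161]; [-336, -322]; [-322, -287]

Execution, op by op:
  [-34, -6, 31, -26, 20, 1, 41] -> [41, 31, 20, 1, -6, -26, -34] -> [41, 31, 20, 1] -> [-41, -31, -20, -1] -> [-287, -217, -140, -7] -> [-287, -217]
  [23, -34, -42, -6, -9, -37, 39] -> [39, 23, -6, -9, -34, -37, -42] -> [39, 23, -6, -9] -> [-39, -23, 6, 9] -> [-273, -161, 42, 63] -> [-273, -161]
  [34, 46, -50, 48, 20, -43, -6] -> [48, 46, 34, 20, -6, -43, -50] -> [48, 46, 34, 20] -> [-48, -46, -34, -20] -> [-336, -322, -238, -140] -> [-336, -322]
  [33, 46, 41] -> [46, 41, 33] -> [46, 41, 33] -> [-46, -41, -33] -> [-322, -287, -231] -> [-322, -287]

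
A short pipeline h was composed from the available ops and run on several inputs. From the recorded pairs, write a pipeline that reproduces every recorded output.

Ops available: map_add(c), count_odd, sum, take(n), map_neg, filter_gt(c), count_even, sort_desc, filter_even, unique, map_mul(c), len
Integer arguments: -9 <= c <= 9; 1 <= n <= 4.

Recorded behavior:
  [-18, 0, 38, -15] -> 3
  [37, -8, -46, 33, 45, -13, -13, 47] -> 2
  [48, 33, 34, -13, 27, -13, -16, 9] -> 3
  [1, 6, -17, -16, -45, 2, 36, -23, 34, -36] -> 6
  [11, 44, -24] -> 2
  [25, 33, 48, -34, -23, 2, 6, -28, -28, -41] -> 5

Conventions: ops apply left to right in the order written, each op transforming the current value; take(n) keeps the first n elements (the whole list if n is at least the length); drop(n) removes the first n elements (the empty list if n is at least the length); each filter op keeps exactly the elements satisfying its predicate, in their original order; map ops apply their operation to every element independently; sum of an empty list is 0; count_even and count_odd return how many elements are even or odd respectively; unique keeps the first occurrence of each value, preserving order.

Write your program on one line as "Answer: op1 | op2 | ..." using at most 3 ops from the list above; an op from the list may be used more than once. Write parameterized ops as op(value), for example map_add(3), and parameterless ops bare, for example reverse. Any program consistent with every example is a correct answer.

map_add(9) | unique | count_odd

Check, running the answer program on each example:
  [-18, 0, 38, -15] -> [-9, 9, 47, -6] -> [-9, 9, 47, -6] -> 3
  [37, -8, -46, 33, 45, -13, -13, 47] -> [46, 1, -37, 42, 54, -4, -4, 56] -> [46, 1, -37, 42, 54, -4, 56] -> 2
  [48, 33, 34, -13, 27, -13, -16, 9] -> [57, 42, 43, -4, 36, -4, -7, 18] -> [57, 42, 43, -4, 36, -7, 18] -> 3
  [1, 6, -17, -16, -45, 2, 36, -23, 34, -36] -> [10, 15, -8, -7, -36, 11, 45, -14, 43, -27] -> [10, 15, -8, -7, -36, 11, 45, -14, 43, -27] -> 6
  [11, 44, -24] -> [20, 53, -15] -> [20, 53, -15] -> 2
  [25, 33, 48, -34, -23, 2, 6, -28, -28, -41] -> [34, 42, 57, -25, -14, 11, 15, -19, -19, -32] -> [34, 42, 57, -25, -14, 11, 15, -19, -32] -> 5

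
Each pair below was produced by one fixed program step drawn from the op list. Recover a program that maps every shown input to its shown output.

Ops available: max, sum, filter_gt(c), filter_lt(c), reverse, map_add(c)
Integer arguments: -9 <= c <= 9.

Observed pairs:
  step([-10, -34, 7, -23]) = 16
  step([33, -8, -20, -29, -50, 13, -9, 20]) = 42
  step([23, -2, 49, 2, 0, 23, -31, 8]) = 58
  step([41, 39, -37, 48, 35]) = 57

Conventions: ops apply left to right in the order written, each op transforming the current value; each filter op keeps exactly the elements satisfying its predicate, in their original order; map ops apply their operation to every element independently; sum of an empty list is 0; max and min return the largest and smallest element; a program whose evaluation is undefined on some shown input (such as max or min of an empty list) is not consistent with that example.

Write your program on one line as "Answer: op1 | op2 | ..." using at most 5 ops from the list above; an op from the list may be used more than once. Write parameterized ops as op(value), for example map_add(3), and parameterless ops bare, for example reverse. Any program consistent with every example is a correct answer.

map_add(9) | reverse | filter_gt(-8) | max

Check, running the answer program on each example:
  [-10, -34, 7, -23] -> [-1, -25, 16, -14] -> [-14, 16, -25, -1] -> [16, -1] -> 16
  [33, -8, -20, -29, -50, 13, -9, 20] -> [42, 1, -11, -20, -41, 22, 0, 29] -> [29, 0, 22, -41, -20, -11, 1, 42] -> [29, 0, 22, 1, 42] -> 42
  [23, -2, 49, 2, 0, 23, -31, 8] -> [32, 7, 58, 11, 9, 32, -22, 17] -> [17, -22, 32, 9, 11, 58, 7, 32] -> [17, 32, 9, 11, 58, 7, 32] -> 58
  [41, 39, -37, 48, 35] -> [50, 48, -28, 57, 44] -> [44, 57, -28, 48, 50] -> [44, 57, 48, 50] -> 57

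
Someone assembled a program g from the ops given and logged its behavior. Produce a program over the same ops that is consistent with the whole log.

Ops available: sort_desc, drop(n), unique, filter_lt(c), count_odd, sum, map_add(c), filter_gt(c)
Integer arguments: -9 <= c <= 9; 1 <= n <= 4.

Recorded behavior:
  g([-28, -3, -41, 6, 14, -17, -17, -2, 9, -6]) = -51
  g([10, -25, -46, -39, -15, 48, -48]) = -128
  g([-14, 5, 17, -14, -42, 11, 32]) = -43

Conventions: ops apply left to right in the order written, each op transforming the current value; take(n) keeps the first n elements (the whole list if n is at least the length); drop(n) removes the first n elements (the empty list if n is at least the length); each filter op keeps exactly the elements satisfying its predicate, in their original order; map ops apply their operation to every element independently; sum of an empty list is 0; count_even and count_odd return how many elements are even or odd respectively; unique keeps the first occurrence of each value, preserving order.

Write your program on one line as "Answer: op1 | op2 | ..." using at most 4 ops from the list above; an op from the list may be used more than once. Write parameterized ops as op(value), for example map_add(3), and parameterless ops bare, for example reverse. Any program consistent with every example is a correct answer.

map_add(9) | filter_lt(9) | sum

Check, running the answer program on each example:
  [-28, -3, -41, 6, 14, -17, -17, -2, 9, -6] -> [-19, 6, -32, 15, 23, -8, -8, 7, 18, 3] -> [-19, 6, -32, -8, -8, 7, 3] -> -51
  [10, -25, -46, -39, -15, 48, -48] -> [19, -16, -37, -30, -6, 57, -39] -> [-16, -37, -30, -6, -39] -> -128
  [-14, 5, 17, -14, -42, 11, 32] -> [-5, 14, 26, -5, -33, 20, 41] -> [-5, -5, -33] -> -43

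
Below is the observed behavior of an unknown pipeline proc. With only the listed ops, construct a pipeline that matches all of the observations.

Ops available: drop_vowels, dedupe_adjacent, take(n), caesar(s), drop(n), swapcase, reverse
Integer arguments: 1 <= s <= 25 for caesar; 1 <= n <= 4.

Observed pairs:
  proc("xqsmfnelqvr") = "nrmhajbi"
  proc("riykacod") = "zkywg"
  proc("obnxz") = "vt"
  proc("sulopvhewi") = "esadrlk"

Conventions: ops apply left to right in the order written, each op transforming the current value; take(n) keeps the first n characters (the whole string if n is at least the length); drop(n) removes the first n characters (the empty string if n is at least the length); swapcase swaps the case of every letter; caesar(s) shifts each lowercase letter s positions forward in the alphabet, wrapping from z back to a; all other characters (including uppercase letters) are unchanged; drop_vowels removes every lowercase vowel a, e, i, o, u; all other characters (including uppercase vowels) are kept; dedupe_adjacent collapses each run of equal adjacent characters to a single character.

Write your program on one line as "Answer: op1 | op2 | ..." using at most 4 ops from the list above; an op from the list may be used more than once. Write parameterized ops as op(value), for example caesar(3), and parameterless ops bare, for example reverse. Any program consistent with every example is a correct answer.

caesar(14) | caesar(8) | drop(3) | reverse

Check, running the answer program on each example:
  "xqsmfnelqvr" -> "legatbszejf" -> "tmoibjahmrn" -> "ibjahmrn" -> "nrmhajbi"
  "riykacod" -> "fwmyoqcr" -> "neugwykz" -> "gwykz" -> "zkywg"
  "obnxz" -> "cpbln" -> "kxjtv" -> "tv" -> "vt"
  "sulopvhewi" -> "gizcdjvskw" -> "oqhklrdase" -> "klrdase" -> "esadrlk"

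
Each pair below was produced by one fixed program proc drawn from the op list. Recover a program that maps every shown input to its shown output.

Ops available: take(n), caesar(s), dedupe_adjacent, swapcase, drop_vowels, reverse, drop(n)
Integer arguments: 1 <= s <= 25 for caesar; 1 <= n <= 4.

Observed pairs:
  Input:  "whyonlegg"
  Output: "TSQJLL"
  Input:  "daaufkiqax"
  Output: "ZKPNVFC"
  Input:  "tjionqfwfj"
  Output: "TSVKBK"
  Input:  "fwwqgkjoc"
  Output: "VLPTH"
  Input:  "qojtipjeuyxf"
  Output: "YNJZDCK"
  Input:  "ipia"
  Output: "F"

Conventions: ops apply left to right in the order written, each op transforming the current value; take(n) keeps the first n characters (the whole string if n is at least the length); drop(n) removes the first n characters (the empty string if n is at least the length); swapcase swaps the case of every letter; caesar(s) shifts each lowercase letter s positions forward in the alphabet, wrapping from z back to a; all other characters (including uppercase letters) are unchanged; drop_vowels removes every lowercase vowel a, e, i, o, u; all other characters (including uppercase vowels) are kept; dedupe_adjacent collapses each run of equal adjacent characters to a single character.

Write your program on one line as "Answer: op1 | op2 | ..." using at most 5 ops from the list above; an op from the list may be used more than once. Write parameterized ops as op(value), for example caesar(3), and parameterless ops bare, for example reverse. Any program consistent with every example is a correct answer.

caesar(13) | drop(3) | caesar(18) | drop_vowels | swapcase

Check, running the answer program on each example:
  "whyonlegg" -> "julbayrtt" -> "bayrtt" -> "tsqjll" -> "tsqjll" -> "TSQJLL"
  "daaufkiqax" -> "qnnhsxvdnk" -> "hsxvdnk" -> "zkpnvfc" -> "zkpnvfc" -> "ZKPNVFC"
  "tjionqfwfj" -> "gwvbadsjsw" -> "badsjsw" -> "tsvkbko" -> "tsvkbk" -> "TSVKBK"
  "fwwqgkjoc" -> "sjjdtxwbp" -> "dtxwbp" -> "vlpoth" -> "vlpth" -> "VLPTH"
  "qojtipjeuyxf" -> "dbwgvcwrhlks" -> "gvcwrhlks" -> "ynuojzdck" -> "ynjzdck" -> "YNJZDCK"
  "ipia" -> "vcvn" -> "n" -> "f" -> "f" -> "F"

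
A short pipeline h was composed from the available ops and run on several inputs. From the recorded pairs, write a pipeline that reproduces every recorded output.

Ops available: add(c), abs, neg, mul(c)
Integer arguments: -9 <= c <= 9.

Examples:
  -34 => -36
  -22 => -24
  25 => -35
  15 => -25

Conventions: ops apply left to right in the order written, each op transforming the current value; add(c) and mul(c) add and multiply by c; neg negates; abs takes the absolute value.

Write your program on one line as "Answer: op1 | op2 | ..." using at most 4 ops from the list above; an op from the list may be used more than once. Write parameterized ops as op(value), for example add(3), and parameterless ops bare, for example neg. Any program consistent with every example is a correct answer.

add(4) | abs | add(6) | neg

Check, running the answer program on each example:
  -34 -> -30 -> 30 -> 36 -> -36
  -22 -> -18 -> 18 -> 24 -> -24
  25 -> 29 -> 29 -> 35 -> -35
  15 -> 19 -> 19 -> 25 -> -25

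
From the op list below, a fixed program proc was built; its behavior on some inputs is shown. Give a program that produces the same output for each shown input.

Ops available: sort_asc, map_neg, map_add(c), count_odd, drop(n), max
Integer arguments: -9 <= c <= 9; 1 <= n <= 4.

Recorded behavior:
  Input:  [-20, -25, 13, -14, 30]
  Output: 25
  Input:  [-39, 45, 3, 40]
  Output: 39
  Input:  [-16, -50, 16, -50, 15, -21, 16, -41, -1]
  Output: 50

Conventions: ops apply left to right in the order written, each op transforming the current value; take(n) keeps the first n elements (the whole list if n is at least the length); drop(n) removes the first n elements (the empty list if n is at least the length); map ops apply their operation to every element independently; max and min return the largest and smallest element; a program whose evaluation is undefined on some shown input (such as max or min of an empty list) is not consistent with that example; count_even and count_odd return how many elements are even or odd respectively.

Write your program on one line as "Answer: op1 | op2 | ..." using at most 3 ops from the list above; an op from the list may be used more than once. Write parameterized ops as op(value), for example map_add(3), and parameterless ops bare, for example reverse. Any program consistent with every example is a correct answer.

map_neg | max

Check, running the answer program on each example:
  [-20, -25, 13, -14, 30] -> [20, 25, -13, 14, -30] -> 25
  [-39, 45, 3, 40] -> [39, -45, -3, -40] -> 39
  [-16, -50, 16, -50, 15, -21, 16, -41, -1] -> [16, 50, -16, 50, -15, 21, -16, 41, 1] -> 50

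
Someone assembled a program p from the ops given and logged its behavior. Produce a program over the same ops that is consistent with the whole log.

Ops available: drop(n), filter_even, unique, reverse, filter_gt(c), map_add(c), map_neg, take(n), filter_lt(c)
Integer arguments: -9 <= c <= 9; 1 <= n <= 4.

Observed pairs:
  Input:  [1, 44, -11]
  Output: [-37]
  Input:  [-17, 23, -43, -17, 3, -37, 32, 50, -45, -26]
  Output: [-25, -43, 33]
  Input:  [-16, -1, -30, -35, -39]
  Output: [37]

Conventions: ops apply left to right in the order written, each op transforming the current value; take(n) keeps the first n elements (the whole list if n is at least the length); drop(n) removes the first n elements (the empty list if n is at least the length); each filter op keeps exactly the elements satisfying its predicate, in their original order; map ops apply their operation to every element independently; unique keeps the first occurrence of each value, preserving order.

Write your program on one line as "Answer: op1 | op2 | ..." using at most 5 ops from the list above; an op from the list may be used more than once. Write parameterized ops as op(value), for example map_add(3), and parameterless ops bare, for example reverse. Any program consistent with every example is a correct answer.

map_neg | drop(1) | filter_even | map_add(7)

Check, running the answer program on each example:
  [1, 44, -11] -> [-1, -44, 11] -> [-44, 11] -> [-44] -> [-37]
  [-17, 23, -43, -17, 3, -37, 32, 50, -45, -26] -> [17, -23, 43, 17, -3, 37, -32, -50, 45, 26] -> [-23, 43, 17, -3, 37, -32, -50, 45, 26] -> [-32, -50, 26] -> [-25, -43, 33]
  [-16, -1, -30, -35, -39] -> [16, 1, 30, 35, 39] -> [1, 30, 35, 39] -> [30] -> [37]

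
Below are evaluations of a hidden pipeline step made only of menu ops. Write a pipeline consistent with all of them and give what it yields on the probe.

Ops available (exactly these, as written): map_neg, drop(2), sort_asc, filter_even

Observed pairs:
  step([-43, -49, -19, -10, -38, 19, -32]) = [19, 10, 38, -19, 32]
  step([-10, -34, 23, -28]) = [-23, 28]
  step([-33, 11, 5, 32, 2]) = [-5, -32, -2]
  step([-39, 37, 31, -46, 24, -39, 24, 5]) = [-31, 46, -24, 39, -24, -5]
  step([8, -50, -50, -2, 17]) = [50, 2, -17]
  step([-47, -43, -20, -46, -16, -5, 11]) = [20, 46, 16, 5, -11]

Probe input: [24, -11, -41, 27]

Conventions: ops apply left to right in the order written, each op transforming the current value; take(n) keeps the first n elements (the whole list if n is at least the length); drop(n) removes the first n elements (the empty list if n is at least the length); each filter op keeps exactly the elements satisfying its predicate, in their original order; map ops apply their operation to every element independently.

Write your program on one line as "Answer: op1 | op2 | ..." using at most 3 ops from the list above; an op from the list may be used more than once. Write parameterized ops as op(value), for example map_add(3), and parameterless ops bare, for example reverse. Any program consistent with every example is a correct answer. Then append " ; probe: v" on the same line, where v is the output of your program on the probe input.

drop(2) | map_neg ; probe: [41, -27]

Check, running the answer program on each example:
  [-43, -49, -19, -10, -38, 19, -32] -> [-19, -10, -38, 19, -32] -> [19, 10, 38, -19, 32]
  [-10, -34, 23, -28] -> [23, -28] -> [-23, 28]
  [-33, 11, 5, 32, 2] -> [5, 32, 2] -> [-5, -32, -2]
  [-39, 37, 31, -46, 24, -39, 24, 5] -> [31, -46, 24, -39, 24, 5] -> [-31, 46, -24, 39, -24, -5]
  [8, -50, -50, -2, 17] -> [-50, -2, 17] -> [50, 2, -17]
  [-47, -43, -20, -46, -16, -5, 11] -> [-20, -46, -16, -5, 11] -> [20, 46, 16, 5, -11]
  probe: [24, -11, -41, 27] -> [-41, 27] -> [41, -27]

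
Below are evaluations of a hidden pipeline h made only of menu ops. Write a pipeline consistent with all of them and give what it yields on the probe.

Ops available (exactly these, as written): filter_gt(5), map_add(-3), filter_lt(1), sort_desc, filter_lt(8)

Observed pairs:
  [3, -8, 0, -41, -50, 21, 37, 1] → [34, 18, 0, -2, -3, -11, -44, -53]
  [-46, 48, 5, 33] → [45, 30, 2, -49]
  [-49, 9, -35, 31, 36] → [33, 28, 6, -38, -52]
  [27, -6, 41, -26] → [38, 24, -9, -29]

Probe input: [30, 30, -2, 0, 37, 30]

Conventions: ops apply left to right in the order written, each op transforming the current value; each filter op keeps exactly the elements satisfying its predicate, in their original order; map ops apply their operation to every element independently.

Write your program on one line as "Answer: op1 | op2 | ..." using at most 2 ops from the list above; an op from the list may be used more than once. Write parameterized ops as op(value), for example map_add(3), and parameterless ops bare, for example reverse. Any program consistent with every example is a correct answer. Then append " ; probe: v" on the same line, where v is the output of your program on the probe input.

sort_desc | map_add(-3) ; probe: [34, 27, 27, 27, -3, -5]

Check, running the answer program on each example:
  [3, -8, 0, -41, -50, 21, 37, 1] -> [37, 21, 3, 1, 0, -8, -41, -50] -> [34, 18, 0, -2, -3, -11, -44, -53]
  [-46, 48, 5, 33] -> [48, 33, 5, -46] -> [45, 30, 2, -49]
  [-49, 9, -35, 31, 36] -> [36, 31, 9, -35, -49] -> [33, 28, 6, -38, -52]
  [27, -6, 41, -26] -> [41, 27, -6, -26] -> [38, 24, -9, -29]
  probe: [30, 30, -2, 0, 37, 30] -> [37, 30, 30, 30, 0, -2] -> [34, 27, 27, 27, -3, -5]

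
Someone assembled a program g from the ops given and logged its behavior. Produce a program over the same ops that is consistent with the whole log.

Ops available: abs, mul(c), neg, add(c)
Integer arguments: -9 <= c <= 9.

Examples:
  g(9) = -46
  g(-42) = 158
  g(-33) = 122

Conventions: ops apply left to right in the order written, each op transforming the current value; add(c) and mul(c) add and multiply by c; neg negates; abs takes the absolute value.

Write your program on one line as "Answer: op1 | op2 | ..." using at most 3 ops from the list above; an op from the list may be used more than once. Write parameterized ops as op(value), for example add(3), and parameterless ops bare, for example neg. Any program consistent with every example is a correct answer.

mul(-4) | add(-3) | add(-7)

Check, running the answer program on each example:
  9 -> -36 -> -39 -> -46
  -42 -> 168 -> 165 -> 158
  -33 -> 132 -> 129 -> 122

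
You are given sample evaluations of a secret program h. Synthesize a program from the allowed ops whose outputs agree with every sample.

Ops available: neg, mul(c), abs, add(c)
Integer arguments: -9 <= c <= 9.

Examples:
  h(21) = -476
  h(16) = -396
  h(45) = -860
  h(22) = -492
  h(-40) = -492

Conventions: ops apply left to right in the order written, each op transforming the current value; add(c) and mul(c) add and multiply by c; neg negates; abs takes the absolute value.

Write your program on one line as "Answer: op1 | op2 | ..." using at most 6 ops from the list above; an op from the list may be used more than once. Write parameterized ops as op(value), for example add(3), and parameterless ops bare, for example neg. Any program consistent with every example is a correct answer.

add(9) | abs | mul(-2) | mul(8) | add(-5) | add(9)

Check, running the answer program on each example:
  21 -> 30 -> 30 -> -60 -> -480 -> -485 -> -476
  16 -> 25 -> 25 -> -50 -> -400 -> -405 -> -396
  45 -> 54 -> 54 -> -108 -> -864 -> -869 -> -860
  22 -> 31 -> 31 -> -62 -> -496 -> -501 -> -492
  -40 -> -31 -> 31 -> -62 -> -496 -> -501 -> -492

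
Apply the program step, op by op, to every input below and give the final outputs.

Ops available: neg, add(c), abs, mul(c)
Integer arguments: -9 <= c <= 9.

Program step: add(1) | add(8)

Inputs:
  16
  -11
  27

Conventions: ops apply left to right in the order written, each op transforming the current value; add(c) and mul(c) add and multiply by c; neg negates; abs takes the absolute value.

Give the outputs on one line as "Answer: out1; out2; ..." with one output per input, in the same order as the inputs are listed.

25; -2; 36

Execution, op by op:
  16 -> 17 -> 25
  -11 -> -10 -> -2
  27 -> 28 -> 36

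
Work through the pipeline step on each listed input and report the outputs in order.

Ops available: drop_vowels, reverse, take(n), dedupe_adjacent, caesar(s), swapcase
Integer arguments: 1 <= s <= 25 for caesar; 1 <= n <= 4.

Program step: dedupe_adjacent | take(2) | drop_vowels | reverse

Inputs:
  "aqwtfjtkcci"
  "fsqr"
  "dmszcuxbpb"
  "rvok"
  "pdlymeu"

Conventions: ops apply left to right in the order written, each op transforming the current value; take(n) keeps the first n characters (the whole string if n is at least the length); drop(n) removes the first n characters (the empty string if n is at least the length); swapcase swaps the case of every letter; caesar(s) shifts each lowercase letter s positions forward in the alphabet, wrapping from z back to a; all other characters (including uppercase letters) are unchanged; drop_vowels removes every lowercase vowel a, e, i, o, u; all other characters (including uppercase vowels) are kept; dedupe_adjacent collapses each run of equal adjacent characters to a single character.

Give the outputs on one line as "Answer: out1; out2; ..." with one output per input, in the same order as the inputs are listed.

"q"; "sf"; "md"; "vr"; "dp"

Execution, op by op:
  "aqwtfjtkcci" -> "aqwtfjtkci" -> "aq" -> "q" -> "q"
  "fsqr" -> "fsqr" -> "fs" -> "fs" -> "sf"
  "dmszcuxbpb" -> "dmszcuxbpb" -> "dm" -> "dm" -> "md"
  "rvok" -> "rvok" -> "rv" -> "rv" -> "vr"
  "pdlymeu" -> "pdlymeu" -> "pd" -> "pd" -> "dp"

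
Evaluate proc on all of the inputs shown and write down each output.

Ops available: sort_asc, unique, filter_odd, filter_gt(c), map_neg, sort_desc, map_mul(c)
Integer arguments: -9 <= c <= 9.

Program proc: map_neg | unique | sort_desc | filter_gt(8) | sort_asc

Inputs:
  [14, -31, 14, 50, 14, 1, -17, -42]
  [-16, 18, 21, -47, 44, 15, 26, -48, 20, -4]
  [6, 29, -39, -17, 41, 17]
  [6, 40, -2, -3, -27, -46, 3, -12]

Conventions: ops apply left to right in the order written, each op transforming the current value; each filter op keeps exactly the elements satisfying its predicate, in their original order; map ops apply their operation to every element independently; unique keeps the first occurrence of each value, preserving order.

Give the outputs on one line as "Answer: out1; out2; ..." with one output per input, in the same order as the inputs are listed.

[17, 31, 42]; [16, 47, 48]; [17, 39]; [12, 27, 46]

Execution, op by op:
  [14, -31, 14, 50, 14, 1, -17, -42] -> [-14, 31, -14, -50, -14, -1, 17, 42] -> [-14, 31, -50, -1, 17, 42] -> [42, 31, 17, -1, -14, -50] -> [42, 31, 17] -> [17, 31, 42]
  [-16, 18, 21, -47, 44, 15, 26, -48, 20, -4] -> [16, -18, -21, 47, -44, -15, -26, 48, -20, 4] -> [16, -18, -21, 47, -44, -15, -26, 48, -20, 4] -> [48, 47, 16, 4, -15, -18, -20, -21, -26, -44] -> [48, 47, 16] -> [16, 47, 48]
  [6, 29, -39, -17, 41, 17] -> [-6, -29, 39, 17, -41, -17] -> [-6, -29, 39, 17, -41, -17] -> [39, 17, -6, -17, -29, -41] -> [39, 17] -> [17, 39]
  [6, 40, -2, -3, -27, -46, 3, -12] -> [-6, -40, 2, 3, 27, 46, -3, 12] -> [-6, -40, 2, 3, 27, 46, -3, 12] -> [46, 27, 12, 3, 2, -3, -6, -40] -> [46, 27, 12] -> [12, 27, 46]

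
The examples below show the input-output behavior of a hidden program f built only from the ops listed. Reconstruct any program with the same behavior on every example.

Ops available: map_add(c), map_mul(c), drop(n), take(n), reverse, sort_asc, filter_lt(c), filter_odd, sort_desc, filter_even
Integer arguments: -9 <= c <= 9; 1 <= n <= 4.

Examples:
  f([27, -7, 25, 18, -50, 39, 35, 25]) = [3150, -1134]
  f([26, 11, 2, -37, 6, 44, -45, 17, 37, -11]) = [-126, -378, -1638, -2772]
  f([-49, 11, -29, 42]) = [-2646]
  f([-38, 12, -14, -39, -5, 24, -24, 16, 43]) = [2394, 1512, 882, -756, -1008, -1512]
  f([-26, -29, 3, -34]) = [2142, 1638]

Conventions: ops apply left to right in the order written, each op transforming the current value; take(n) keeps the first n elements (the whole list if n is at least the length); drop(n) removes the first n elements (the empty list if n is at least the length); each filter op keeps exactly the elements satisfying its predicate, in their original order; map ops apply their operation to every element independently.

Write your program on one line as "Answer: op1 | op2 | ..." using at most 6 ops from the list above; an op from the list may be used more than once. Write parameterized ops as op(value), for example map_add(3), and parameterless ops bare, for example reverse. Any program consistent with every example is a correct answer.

filter_even | reverse | sort_asc | map_mul(9) | map_mul(-7)

Check, running the answer program on each example:
  [27, -7, 25, 18, -50, 39, 35, 25] -> [18, -50] -> [-50, 18] -> [-50, 18] -> [-450, 162] -> [3150, -1134]
  [26, 11, 2, -37, 6, 44, -45, 17, 37, -11] -> [26, 2, 6, 44] -> [44, 6, 2, 26] -> [2, 6, 26, 44] -> [18, 54, 234, 396] -> [-126, -378, -1638, -2772]
  [-49, 11, -29, 42] -> [42] -> [42] -> [42] -> [378] -> [-2646]
  [-38, 12, -14, -39, -5, 24, -24, 16, 43] -> [-38, 12, -14, 24, -24, 16] -> [16, -24, 24, -14, 12, -38] -> [-38, -24, -14, 12, 16, 24] -> [-342, -216, -126, 108, 144, 216] -> [2394, 1512, 882, -756, -1008, -1512]
  [-26, -29, 3, -34] -> [-26, -34] -> [-34, -26] -> [-34, -26] -> [-306, -234] -> [2142, 1638]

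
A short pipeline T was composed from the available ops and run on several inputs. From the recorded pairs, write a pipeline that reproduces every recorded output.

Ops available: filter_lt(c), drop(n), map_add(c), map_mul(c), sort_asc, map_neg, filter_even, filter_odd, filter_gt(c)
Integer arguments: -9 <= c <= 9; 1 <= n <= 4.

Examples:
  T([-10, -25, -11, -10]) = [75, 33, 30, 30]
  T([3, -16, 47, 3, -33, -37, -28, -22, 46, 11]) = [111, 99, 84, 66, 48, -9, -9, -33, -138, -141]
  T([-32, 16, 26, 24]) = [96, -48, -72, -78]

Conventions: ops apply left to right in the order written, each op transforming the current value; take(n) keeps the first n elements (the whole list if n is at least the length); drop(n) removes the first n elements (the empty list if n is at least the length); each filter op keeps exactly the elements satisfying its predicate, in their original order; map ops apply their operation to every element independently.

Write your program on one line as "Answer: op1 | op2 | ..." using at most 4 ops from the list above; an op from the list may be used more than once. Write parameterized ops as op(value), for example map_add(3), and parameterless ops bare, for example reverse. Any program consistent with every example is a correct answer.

map_mul(-3) | map_neg | sort_asc | map_neg

Check, running the answer program on each example:
  [-10, -25, -11, -10] -> [30, 75, 33, 30] -> [-30, -75, -33, -30] -> [-75, -33, -30, -30] -> [75, 33, 30, 30]
  [3, -16, 47, 3, -33, -37, -28, -22, 46, 11] -> [-9, 48, -141, -9, 99, 111, 84, 66, -138, -33] -> [9, -48, 141, 9, -99, -111, -84, -66, 138, 33] -> [-111, -99, -84, -66, -48, 9, 9, 33, 138, 141] -> [111, 99, 84, 66, 48, -9, -9, -33, -138, -141]
  [-32, 16, 26, 24] -> [96, -48, -78, -72] -> [-96, 48, 78, 72] -> [-96, 48, 72, 78] -> [96, -48, -72, -78]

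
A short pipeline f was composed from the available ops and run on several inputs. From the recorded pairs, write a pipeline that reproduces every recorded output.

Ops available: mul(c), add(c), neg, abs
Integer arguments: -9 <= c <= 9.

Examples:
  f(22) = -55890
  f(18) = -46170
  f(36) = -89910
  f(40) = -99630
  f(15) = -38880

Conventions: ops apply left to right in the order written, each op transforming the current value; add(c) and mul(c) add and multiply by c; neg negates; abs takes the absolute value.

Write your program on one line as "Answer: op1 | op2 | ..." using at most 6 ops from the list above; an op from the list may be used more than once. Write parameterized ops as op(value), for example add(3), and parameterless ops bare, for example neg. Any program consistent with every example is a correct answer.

add(1) | mul(-5) | mul(-6) | mul(9) | mul(-9)

Check, running the answer program on each example:
  22 -> 23 -> -115 -> 690 -> 6210 -> -55890
  18 -> 19 -> -95 -> 570 -> 5130 -> -46170
  36 -> 37 -> -185 -> 1110 -> 9990 -> -89910
  40 -> 41 -> -205 -> 1230 -> 11070 -> -99630
  15 -> 16 -> -80 -> 480 -> 4320 -> -38880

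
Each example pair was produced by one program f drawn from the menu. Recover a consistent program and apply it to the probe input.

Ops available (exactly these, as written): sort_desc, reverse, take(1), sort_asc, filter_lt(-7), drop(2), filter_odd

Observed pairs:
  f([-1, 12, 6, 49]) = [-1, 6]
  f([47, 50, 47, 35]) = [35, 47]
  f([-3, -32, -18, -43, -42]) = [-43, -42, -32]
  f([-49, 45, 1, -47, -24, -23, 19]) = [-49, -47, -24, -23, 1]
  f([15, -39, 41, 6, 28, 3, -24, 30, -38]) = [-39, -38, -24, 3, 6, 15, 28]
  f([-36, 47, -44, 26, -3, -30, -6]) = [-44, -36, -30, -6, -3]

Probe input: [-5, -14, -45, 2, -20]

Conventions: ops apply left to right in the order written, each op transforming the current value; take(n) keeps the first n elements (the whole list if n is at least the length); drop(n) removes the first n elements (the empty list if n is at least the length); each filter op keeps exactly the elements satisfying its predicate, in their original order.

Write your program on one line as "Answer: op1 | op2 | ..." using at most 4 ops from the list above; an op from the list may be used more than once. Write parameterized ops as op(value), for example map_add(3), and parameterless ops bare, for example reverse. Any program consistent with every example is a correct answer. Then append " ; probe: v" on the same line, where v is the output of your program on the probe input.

sort_desc | drop(2) | reverse ; probe: [-45, -20, -14]

Check, running the answer program on each example:
  [-1, 12, 6, 49] -> [49, 12, 6, -1] -> [6, -1] -> [-1, 6]
  [47, 50, 47, 35] -> [50, 47, 47, 35] -> [47, 35] -> [35, 47]
  [-3, -32, -18, -43, -42] -> [-3, -18, -32, -42, -43] -> [-32, -42, -43] -> [-43, -42, -32]
  [-49, 45, 1, -47, -24, -23, 19] -> [45, 19, 1, -23, -24, -47, -49] -> [1, -23, -24, -47, -49] -> [-49, -47, -24, -23, 1]
  [15, -39, 41, 6, 28, 3, -24, 30, -38] -> [41, 30, 28, 15, 6, 3, -24, -38, -39] -> [28, 15, 6, 3, -24, -38, -39] -> [-39, -38, -24, 3, 6, 15, 28]
  [-36, 47, -44, 26, -3, -30, -6] -> [47, 26, -3, -6, -30, -36, -44] -> [-3, -6, -30, -36, -44] -> [-44, -36, -30, -6, -3]
  probe: [-5, -14, -45, 2, -20] -> [2, -5, -14, -20, -45] -> [-14, -20, -45] -> [-45, -20, -14]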